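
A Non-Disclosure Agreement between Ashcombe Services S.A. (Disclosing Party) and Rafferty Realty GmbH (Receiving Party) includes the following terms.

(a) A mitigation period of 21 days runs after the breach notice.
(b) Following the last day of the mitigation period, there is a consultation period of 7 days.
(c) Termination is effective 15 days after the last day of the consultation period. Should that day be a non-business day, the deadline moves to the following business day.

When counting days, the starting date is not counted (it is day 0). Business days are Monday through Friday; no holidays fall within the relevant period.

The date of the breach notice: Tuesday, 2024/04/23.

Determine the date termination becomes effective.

Adding 21 calendar days to 2024/04/23 gives 2024/05/14, which is the last day of the mitigation period.
Adding 7 calendar days to 2024/05/14 gives 2024/05/21, which is the last day of the consultation period.
The date termination becomes effective: 2024/05/21 + 15 days = 2024/06/05. 2024/06/05 is a Wednesday, so no roll-forward applies.

2024/06/05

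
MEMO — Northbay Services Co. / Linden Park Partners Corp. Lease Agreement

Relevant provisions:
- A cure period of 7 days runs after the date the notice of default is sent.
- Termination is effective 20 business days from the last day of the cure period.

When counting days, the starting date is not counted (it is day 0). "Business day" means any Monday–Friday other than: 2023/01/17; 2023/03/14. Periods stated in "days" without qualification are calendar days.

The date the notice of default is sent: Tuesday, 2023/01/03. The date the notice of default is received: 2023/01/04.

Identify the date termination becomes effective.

2023/02/08

The last day of the cure period: 7 calendar days after 2023/01/03 is 2023/01/10.
The date termination becomes effective: 20 business days after Tuesday, 2023/01/10, skipping weekends and the listed holiday on Jan 17 — Jan 11, Jan 12, Jan 13, Jan 16, …, Feb 6, Feb 7, Feb 8 — lands on Wednesday, 2023/02/08.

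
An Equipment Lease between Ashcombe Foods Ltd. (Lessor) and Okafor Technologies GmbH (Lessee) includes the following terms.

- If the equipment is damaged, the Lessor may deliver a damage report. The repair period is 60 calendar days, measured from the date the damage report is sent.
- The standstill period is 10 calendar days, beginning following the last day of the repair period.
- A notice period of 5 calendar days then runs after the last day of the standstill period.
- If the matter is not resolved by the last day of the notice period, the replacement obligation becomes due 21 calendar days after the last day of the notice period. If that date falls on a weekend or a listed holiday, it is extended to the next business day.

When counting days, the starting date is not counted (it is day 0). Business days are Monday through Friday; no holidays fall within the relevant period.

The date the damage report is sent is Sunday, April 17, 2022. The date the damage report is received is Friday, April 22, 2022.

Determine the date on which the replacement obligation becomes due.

July 22, 2022

The last day of the repair period: April 17, 2022 + 60 days = June 16, 2022.
Adding 10 calendar days to June 16, 2022 gives June 26, 2022, which is the last day of the standstill period.
Adding 5 calendar days to June 26, 2022 gives July 1, 2022, which is the last day of the notice period.
Adding 21 calendar days to July 1, 2022 gives July 22, 2022, which is the date on which the replacement obligation becomes due. July 22, 2022 is a Friday, so no roll-forward applies.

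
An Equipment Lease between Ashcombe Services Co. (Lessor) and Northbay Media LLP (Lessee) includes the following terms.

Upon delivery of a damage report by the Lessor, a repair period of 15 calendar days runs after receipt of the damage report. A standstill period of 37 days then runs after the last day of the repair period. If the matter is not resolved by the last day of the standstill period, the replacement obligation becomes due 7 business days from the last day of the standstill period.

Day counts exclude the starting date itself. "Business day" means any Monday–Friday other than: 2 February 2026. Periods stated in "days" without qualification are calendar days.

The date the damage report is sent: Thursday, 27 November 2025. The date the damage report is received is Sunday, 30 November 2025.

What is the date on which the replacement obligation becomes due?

Adding 15 calendar days to 30 November 2025 gives 15 December 2025, which is the last day of the repair period.
Adding 37 calendar days to 15 December 2025 gives 21 January 2026, which is the last day of the standstill period.
The date on which the replacement obligation becomes due: counting 7 business days from Wednesday, 21 January 2026 (Jan 22, Jan 23, Jan 26, Jan 27, Jan 28, Jan 29, Jan 30, skipping weekends) reaches Friday, 30 January 2026.

30 January 2026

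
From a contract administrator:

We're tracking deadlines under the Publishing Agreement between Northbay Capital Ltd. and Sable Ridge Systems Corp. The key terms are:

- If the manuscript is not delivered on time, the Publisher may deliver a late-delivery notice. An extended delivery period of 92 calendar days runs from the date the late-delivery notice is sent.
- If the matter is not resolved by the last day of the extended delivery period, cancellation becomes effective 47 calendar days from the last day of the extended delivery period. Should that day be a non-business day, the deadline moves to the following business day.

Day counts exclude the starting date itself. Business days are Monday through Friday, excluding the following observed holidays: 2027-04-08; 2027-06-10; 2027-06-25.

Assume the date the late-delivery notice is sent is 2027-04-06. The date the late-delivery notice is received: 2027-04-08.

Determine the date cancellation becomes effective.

2027-08-23

The last day of the extended delivery period: 92 calendar days after 2027-04-06 is 2027-07-07.
The date cancellation becomes effective: 2027-07-07 + 47 days = 2027-08-23. 2027-08-23 is a Monday and is not a listed holiday, so no roll-forward applies.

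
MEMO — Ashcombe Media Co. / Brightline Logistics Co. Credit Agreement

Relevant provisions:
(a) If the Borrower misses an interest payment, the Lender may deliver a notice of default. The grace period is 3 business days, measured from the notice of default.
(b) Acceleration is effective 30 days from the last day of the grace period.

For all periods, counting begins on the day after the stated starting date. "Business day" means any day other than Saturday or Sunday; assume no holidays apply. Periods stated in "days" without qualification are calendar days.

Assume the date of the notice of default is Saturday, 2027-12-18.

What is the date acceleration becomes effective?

From Saturday, 2027-12-18, 3 business days (Dec 20, Dec 21, Dec 22, skipping weekends) brings us to Wednesday, 2027-12-22, which is the last day of the grace period.
Adding 30 calendar days to 2027-12-22 gives 2028-01-21, which is the date acceleration becomes effective.

2028-01-21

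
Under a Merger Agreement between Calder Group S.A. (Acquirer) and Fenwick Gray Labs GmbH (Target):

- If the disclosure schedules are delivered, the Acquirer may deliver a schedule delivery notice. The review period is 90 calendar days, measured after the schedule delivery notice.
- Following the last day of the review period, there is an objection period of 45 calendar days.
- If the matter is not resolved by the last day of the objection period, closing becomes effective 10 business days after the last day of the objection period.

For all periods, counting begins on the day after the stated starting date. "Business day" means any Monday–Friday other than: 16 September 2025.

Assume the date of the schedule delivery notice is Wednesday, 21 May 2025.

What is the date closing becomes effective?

Adding 90 calendar days to 21 May 2025 gives 19 August 2025, which is the last day of the review period.
Adding 45 calendar days to 19 August 2025 gives 3 October 2025, which is the last day of the objection period.
The date closing becomes effective: counting 10 business days from Friday, 3 October 2025 (Oct 6, Oct 7, Oct 8, Oct 9, Oct 10, Oct 13, Oct 14, Oct 15, Oct 16, Oct 17, skipping weekends) reaches Friday, 17 October 2025.

17 October 2025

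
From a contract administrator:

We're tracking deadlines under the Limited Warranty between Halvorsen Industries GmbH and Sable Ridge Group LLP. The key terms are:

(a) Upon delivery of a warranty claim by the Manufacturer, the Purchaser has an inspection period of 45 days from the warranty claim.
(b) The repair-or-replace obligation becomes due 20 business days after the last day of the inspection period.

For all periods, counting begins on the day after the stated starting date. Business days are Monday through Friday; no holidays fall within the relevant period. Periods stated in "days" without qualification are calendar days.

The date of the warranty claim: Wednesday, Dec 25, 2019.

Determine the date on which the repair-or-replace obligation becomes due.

Mar 6, 2020

The last day of the inspection period: 45 calendar days after Dec 25, 2019 is Feb 8, 2020.
The date on which the repair-or-replace obligation becomes due: counting 20 business days from Saturday, Feb 8, 2020 (Feb 10, Feb 11, Feb 12, Feb 13, …, Mar 4, Mar 5, Mar 6, skipping weekends) reaches Friday, Mar 6, 2020.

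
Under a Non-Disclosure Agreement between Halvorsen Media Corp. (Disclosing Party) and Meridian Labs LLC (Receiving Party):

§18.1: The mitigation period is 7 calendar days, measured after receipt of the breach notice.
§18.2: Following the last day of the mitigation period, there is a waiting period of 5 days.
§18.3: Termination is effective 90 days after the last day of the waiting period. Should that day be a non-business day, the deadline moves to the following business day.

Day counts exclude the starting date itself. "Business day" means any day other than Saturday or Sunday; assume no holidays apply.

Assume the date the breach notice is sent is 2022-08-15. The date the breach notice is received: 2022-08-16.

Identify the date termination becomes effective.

2022-11-28

Adding 7 calendar days to 2022-08-16 gives 2022-08-23, which is the last day of the mitigation period.
Adding 5 calendar days to 2022-08-23 gives 2022-08-28, which is the last day of the waiting period.
Adding 90 calendar days to 2022-08-28 gives 2022-11-26, which is the date termination becomes effective. That falls on a Saturday, so it rolls to the next business day, Monday, 2022-11-28.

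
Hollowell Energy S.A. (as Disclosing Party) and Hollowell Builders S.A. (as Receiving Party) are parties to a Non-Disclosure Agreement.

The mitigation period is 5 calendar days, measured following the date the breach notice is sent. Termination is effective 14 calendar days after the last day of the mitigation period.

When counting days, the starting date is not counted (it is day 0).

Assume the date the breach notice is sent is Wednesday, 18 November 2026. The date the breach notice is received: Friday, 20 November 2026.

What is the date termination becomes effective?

Adding 5 calendar days to 18 November 2026 gives 23 November 2026, which is the last day of the mitigation period.
Adding 14 calendar days to 23 November 2026 gives 7 December 2026, which is the date termination becomes effective.

7 December 2026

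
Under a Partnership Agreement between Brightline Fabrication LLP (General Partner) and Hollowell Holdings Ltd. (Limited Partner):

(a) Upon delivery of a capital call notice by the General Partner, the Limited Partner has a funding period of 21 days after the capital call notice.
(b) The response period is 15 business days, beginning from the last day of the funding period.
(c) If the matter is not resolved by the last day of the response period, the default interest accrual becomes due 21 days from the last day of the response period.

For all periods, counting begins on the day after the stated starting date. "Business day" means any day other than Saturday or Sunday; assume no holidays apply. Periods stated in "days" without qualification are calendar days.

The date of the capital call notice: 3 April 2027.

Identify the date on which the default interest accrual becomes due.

4 June 2027

The last day of the funding period: 21 calendar days after 3 April 2027 is 24 April 2027.
The last day of the response period: counting 15 business days from Saturday, 24 April 2027 (Apr 26, Apr 27, Apr 28, Apr 29, …, May 12, May 13, May 14, skipping weekends) reaches Friday, 14 May 2027.
Adding 21 calendar days to 14 May 2027 gives 4 June 2027, which is the date on which the default interest accrual becomes due.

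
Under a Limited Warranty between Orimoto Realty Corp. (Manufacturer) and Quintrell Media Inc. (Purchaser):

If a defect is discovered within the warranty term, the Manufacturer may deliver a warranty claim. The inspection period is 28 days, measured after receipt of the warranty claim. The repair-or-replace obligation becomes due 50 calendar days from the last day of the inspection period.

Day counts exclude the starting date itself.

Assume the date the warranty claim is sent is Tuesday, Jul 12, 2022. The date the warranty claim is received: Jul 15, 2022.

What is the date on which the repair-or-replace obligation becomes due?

The last day of the inspection period: Jul 15, 2022 + 28 days = Aug 12, 2022.
Adding 50 calendar days to Aug 12, 2022 gives Oct 1, 2022, which is the date on which the repair-or-replace obligation becomes due.

Oct 1, 2022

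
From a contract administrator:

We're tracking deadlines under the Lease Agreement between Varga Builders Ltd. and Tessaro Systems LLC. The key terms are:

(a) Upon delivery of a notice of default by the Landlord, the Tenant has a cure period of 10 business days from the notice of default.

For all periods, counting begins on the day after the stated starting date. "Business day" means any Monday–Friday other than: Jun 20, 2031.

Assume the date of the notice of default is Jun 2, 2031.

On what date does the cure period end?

The last day of the cure period: 10 business days after Monday, Jun 2, 2031, skipping weekends — Jun 3, Jun 4, Jun 5, Jun 6, Jun 9, Jun 10, Jun 11, Jun 12, Jun 13, Jun 16 — lands on Monday, Jun 16, 2031.

Jun 16, 2031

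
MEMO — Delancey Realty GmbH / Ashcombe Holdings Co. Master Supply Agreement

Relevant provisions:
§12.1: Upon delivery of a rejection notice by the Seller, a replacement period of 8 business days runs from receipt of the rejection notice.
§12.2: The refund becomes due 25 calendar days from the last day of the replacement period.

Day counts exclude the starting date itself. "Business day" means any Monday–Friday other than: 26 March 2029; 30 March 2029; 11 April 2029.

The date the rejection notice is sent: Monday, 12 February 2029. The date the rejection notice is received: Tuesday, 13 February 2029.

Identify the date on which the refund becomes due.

From Tuesday, 13 February 2029, 8 business days (Feb 14, Feb 15, Feb 16, Feb 19, Feb 20, Feb 21, Feb 22, Feb 23, skipping weekends) brings us to Friday, 23 February 2029, which is the last day of the replacement period.
The date on which the refund becomes due: 25 calendar days after 23 February 2029 is 20 March 2029.

20 March 2029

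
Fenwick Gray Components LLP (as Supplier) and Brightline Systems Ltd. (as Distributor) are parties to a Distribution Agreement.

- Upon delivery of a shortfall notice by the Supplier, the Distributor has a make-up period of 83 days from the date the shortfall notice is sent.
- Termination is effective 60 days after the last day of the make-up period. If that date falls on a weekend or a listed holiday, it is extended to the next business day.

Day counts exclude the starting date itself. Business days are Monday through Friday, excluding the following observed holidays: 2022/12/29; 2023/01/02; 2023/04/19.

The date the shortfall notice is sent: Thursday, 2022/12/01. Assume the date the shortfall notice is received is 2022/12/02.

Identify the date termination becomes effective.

The last day of the make-up period: 83 calendar days after 2022/12/01 is 2023/02/22.
Adding 60 calendar days to 2023/02/22 gives 2023/04/23, which is the date termination becomes effective. That falls on a Sunday, so it rolls to the next business day, Monday, 2023/04/24.

2023/04/24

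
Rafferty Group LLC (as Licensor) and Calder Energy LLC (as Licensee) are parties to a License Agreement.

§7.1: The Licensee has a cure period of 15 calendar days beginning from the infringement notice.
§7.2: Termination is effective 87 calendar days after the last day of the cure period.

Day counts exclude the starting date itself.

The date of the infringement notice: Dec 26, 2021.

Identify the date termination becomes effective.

The last day of the cure period: 15 calendar days after Dec 26, 2021 is Jan 10, 2022.
Adding 87 calendar days to Jan 10, 2022 gives Apr 7, 2022, which is the date termination becomes effective.

Apr 7, 2022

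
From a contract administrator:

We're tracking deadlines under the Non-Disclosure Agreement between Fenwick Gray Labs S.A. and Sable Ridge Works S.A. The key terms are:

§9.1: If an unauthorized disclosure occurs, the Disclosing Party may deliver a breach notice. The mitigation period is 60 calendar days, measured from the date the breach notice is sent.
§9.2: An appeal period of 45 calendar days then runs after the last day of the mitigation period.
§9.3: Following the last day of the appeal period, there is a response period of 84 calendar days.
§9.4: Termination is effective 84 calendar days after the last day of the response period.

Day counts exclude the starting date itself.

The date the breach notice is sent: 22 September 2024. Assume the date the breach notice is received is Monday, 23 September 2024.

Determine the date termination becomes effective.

22 June 2025

Adding 60 calendar days to 22 September 2024 gives 21 November 2024, which is the last day of the mitigation period.
The last day of the appeal period: 45 calendar days after 21 November 2024 is 5 January 2025.
The last day of the response period: 5 January 2025 + 84 days = 30 March 2025.
The date termination becomes effective: 84 calendar days after 30 March 2025 is 22 June 2025.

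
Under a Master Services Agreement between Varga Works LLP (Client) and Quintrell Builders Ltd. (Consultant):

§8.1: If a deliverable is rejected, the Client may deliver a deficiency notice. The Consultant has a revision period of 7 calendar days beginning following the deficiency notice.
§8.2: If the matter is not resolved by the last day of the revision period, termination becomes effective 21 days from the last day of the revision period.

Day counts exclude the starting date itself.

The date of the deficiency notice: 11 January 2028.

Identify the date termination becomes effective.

The last day of the revision period: 7 calendar days after 11 January 2028 is 18 January 2028.
The date termination becomes effective: 21 calendar days after 18 January 2028 is 8 February 2028.

8 February 2028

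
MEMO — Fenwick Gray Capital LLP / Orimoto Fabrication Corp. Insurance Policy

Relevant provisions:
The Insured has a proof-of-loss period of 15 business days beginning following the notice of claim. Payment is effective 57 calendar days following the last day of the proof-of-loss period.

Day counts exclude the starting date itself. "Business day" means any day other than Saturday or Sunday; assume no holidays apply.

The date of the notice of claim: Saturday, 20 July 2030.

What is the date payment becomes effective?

The last day of the proof-of-loss period: counting 15 business days from Saturday, 20 July 2030 (Jul 22, Jul 23, Jul 24, Jul 25, …, Aug 7, Aug 8, Aug 9, skipping weekends) reaches Friday, 9 August 2030.
Adding 57 calendar days to 9 August 2030 gives 5 October 2030, which is the date payment becomes effective.

5 October 2030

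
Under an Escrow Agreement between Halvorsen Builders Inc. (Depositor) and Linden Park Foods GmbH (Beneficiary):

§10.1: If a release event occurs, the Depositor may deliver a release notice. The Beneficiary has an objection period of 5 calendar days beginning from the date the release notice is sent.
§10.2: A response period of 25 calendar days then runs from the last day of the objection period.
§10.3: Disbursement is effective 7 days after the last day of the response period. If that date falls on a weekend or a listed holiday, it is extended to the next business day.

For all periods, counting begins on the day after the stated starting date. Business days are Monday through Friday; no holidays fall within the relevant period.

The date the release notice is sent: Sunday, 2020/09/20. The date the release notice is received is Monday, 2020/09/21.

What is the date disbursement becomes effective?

2020/10/27

Adding 5 calendar days to 2020/09/20 gives 2020/09/25, which is the last day of the objection period.
The last day of the response period: 25 calendar days after 2020/09/25 is 2020/10/20.
Adding 7 calendar days to 2020/10/20 gives 2020/10/27, which is the date disbursement becomes effective. 2020/10/27 is a Tuesday, so no roll-forward applies.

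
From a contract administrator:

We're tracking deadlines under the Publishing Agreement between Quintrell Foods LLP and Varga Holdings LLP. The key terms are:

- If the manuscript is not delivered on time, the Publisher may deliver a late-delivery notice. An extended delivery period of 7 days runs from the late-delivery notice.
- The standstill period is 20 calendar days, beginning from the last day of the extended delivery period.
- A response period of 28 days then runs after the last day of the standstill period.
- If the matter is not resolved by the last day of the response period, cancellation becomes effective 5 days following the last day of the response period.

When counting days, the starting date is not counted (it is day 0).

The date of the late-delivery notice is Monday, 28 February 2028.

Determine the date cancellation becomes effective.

The last day of the extended delivery period: 7 calendar days after 28 February 2028 is 6 March 2028.
The last day of the standstill period: 20 calendar days after 6 March 2028 is 26 March 2028.
The last day of the response period: 28 calendar days after 26 March 2028 is 23 April 2028.
The date cancellation becomes effective: 23 April 2028 + 5 days = 28 April 2028.

28 April 2028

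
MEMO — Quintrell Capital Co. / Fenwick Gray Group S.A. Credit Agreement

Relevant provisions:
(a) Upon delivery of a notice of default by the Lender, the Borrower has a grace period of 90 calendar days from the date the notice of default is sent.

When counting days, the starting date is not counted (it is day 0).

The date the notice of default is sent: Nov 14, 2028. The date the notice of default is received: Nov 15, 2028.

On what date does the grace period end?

Feb 12, 2029

The last day of the grace period: Nov 14, 2028 + 90 days = Feb 12, 2029.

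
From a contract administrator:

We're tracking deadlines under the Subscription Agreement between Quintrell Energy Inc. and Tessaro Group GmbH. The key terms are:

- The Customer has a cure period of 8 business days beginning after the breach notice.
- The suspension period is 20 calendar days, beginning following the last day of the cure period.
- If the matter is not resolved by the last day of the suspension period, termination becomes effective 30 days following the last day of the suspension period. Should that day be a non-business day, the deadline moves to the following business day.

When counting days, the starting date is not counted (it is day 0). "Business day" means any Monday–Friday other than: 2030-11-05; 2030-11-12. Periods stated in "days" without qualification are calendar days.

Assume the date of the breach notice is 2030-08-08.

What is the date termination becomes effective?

2030-10-09

From Thursday, 2030-08-08, 8 business days (Aug 9, Aug 12, Aug 13, Aug 14, Aug 15, Aug 16, Aug 19, Aug 20, skipping weekends) brings us to Tuesday, 2030-08-20, which is the last day of the cure period.
The last day of the suspension period: 2030-08-20 + 20 days = 2030-09-09.
Adding 30 calendar days to 2030-09-09 gives 2030-10-09, which is the date termination becomes effective. 2030-10-09 is a Wednesday and is not a listed holiday, so no roll-forward applies.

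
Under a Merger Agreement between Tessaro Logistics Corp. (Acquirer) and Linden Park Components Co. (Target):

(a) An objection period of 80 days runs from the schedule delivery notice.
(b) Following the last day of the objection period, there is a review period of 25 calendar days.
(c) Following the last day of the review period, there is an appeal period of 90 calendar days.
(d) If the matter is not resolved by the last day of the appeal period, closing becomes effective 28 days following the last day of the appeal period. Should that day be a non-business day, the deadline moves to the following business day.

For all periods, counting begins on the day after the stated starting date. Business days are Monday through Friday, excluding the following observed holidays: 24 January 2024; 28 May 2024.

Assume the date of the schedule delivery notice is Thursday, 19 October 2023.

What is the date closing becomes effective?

Adding 80 calendar days to 19 October 2023 gives 7 January 2024, which is the last day of the objection period.
The last day of the review period: 7 January 2024 + 25 days = 1 February 2024.
Adding 90 calendar days to 1 February 2024 gives 1 May 2024, which is the last day of the appeal period.
Adding 28 calendar days to 1 May 2024 gives 29 May 2024, which is the date closing becomes effective. 29 May 2024 is a Wednesday and is not a listed holiday, so no roll-forward applies.

29 May 2024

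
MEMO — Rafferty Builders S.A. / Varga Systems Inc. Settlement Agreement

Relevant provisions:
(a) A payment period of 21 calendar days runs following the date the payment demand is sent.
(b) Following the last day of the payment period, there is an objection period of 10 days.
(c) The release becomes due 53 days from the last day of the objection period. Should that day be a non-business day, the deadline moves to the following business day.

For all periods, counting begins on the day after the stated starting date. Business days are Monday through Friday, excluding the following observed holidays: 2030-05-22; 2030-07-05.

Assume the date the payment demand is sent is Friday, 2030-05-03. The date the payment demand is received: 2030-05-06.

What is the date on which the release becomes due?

Adding 21 calendar days to 2030-05-03 gives 2030-05-24, which is the last day of the payment period.
The last day of the objection period: 2030-05-24 + 10 days = 2030-06-03.
Adding 53 calendar days to 2030-06-03 gives 2030-07-26, which is the date on which the release becomes due. 2030-07-26 is a Friday and is not a listed holiday, so no roll-forward applies.

2030-07-26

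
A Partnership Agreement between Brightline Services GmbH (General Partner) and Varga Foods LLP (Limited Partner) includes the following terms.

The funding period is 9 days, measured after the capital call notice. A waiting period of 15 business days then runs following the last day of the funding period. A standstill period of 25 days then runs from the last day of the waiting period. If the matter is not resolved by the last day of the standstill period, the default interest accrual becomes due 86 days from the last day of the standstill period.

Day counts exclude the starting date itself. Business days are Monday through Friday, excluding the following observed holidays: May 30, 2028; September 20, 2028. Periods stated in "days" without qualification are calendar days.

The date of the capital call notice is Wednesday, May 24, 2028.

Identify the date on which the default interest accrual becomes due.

The last day of the funding period: May 24, 2028 + 9 days = June 2, 2028.
The last day of the waiting period: counting 15 business days from Friday, June 2, 2028 (Jun 5, Jun 6, Jun 7, Jun 8, …, Jun 21, Jun 22, Jun 23, skipping weekends) reaches Friday, June 23, 2028.
The last day of the standstill period: 25 calendar days after June 23, 2028 is July 18, 2028.
Adding 86 calendar days to July 18, 2028 gives October 12, 2028, which is the date on which the default interest accrual becomes due.

October 12, 2028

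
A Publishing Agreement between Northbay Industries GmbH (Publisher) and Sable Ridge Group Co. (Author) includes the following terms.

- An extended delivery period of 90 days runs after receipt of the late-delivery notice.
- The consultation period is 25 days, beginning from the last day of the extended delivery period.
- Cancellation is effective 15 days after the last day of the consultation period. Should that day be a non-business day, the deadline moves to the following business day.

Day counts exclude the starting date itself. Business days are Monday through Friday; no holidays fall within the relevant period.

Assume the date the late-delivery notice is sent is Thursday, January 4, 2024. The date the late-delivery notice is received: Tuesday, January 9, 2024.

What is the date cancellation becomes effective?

May 20, 2024

Adding 90 calendar days to January 9, 2024 gives April 8, 2024, which is the last day of the extended delivery period.
The last day of the consultation period: April 8, 2024 + 25 days = May 3, 2024.
The date cancellation becomes effective: 15 calendar days after May 3, 2024 is May 18, 2024. That falls on a Saturday, so it rolls to the next business day, Monday, May 20, 2024.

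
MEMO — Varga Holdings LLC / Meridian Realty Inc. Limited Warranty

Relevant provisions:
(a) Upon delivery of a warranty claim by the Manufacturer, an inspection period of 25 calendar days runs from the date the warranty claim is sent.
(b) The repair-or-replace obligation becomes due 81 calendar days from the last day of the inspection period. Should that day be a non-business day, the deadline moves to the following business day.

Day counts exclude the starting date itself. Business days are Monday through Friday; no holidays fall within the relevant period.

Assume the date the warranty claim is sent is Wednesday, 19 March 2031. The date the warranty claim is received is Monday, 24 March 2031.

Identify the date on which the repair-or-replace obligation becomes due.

3 July 2031

The last day of the inspection period: 25 calendar days after 19 March 2031 is 13 April 2031.
Adding 81 calendar days to 13 April 2031 gives 3 July 2031, which is the date on which the repair-or-replace obligation becomes due. 3 July 2031 is a Thursday, so no roll-forward applies.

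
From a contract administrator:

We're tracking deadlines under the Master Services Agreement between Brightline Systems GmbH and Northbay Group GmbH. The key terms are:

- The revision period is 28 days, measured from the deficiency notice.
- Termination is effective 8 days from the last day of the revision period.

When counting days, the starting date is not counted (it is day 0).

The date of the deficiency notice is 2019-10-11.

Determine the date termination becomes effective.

2019-11-16

Adding 28 calendar days to 2019-10-11 gives 2019-11-08, which is the last day of the revision period.
The date termination becomes effective: 8 calendar days after 2019-11-08 is 2019-11-16.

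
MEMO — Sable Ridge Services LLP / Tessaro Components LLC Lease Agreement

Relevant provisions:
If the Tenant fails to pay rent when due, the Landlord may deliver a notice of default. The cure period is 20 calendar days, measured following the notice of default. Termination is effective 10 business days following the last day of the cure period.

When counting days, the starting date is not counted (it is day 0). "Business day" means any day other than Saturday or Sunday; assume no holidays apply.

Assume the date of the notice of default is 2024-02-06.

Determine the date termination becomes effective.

2024-03-11

The last day of the cure period: 20 calendar days after 2024-02-06 is 2024-02-26.
The date termination becomes effective: 10 business days after Monday, 2024-02-26, skipping weekends — Feb 27, Feb 28, Feb 29, Mar 1, Mar 4, Mar 5, Mar 6, Mar 7, Mar 8, Mar 11 — lands on Monday, 2024-03-11.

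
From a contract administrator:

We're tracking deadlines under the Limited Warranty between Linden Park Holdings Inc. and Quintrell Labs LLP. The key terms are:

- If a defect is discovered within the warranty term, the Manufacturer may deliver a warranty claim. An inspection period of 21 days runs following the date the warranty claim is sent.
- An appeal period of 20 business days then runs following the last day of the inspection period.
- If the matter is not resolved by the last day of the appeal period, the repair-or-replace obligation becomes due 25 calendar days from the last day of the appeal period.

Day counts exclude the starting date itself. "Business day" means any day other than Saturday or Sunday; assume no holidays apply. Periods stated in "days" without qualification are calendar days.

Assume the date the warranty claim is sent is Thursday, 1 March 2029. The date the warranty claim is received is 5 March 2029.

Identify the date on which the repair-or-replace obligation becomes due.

14 May 2029

The last day of the inspection period: 21 calendar days after 1 March 2029 is 22 March 2029.
The last day of the appeal period: counting 20 business days from Thursday, 22 March 2029 (Mar 23, Mar 26, Mar 27, Mar 28, …, Apr 17, Apr 18, Apr 19, skipping weekends) reaches Thursday, 19 April 2029.
The date on which the repair-or-replace obligation becomes due: 19 April 2029 + 25 days = 14 May 2029.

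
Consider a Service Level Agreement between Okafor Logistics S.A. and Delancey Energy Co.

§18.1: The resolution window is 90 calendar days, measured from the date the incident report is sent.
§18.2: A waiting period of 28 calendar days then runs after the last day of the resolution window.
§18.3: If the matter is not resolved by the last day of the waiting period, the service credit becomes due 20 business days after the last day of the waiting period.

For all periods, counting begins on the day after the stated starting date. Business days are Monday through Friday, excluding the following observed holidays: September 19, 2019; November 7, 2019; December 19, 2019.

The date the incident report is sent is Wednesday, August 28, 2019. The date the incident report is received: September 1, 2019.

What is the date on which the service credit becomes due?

The last day of the resolution window: 90 calendar days after August 28, 2019 is November 26, 2019.
Adding 28 calendar days to November 26, 2019 gives December 24, 2019, which is the last day of the waiting period.
The date on which the service credit becomes due: 20 business days after Tuesday, December 24, 2019, skipping weekends — Dec 25, Dec 26, Dec 27, Dec 30, …, Jan 17, Jan 20, Jan 21 — lands on Tuesday, January 21, 2020.

January 21, 2020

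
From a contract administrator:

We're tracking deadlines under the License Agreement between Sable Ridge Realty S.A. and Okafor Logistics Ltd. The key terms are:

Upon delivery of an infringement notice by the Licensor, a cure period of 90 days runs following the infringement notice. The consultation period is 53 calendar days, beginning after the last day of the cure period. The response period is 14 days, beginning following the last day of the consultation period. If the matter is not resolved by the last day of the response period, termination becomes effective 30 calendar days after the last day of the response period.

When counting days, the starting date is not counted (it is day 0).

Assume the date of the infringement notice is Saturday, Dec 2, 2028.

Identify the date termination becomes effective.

Jun 7, 2029

The last day of the cure period: Dec 2, 2028 + 90 days = Mar 2, 2029.
Adding 53 calendar days to Mar 2, 2029 gives Apr 24, 2029, which is the last day of the consultation period.
The last day of the response period: Apr 24, 2029 + 14 days = May 8, 2029.
The date termination becomes effective: 30 calendar days after May 8, 2029 is Jun 7, 2029.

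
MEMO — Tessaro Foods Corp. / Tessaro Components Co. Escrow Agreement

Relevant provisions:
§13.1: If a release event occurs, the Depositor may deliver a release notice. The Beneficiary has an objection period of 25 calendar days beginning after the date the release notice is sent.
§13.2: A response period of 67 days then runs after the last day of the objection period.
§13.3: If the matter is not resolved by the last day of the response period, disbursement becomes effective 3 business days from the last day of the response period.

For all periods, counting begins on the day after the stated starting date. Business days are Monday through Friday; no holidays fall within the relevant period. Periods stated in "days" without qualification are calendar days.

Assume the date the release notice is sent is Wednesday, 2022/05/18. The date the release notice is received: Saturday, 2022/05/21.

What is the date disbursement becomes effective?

2022/08/23

Adding 25 calendar days to 2022/05/18 gives 2022/06/12, which is the last day of the objection period.
Adding 67 calendar days to 2022/06/12 gives 2022/08/18, which is the last day of the response period.
The date disbursement becomes effective: counting 3 business days from Thursday, 2022/08/18 (Aug 19, Aug 22, Aug 23, skipping weekends) reaches Tuesday, 2022/08/23.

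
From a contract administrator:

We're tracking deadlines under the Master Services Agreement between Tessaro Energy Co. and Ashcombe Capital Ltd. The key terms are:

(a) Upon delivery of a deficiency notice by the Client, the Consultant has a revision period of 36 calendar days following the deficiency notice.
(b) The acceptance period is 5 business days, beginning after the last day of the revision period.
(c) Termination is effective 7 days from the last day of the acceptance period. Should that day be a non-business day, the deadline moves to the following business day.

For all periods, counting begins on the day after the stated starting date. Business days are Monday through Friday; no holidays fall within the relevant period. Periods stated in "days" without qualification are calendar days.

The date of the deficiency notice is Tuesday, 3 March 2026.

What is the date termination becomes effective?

22 April 2026

Adding 36 calendar days to 3 March 2026 gives 8 April 2026, which is the last day of the revision period.
The last day of the acceptance period: counting 5 business days from Wednesday, 8 April 2026 (Apr 9, Apr 10, Apr 13, Apr 14, Apr 15, skipping weekends) reaches Wednesday, 15 April 2026.
Adding 7 calendar days to 15 April 2026 gives 22 April 2026, which is the date termination becomes effective. 22 April 2026 is a Wednesday, so no roll-forward applies.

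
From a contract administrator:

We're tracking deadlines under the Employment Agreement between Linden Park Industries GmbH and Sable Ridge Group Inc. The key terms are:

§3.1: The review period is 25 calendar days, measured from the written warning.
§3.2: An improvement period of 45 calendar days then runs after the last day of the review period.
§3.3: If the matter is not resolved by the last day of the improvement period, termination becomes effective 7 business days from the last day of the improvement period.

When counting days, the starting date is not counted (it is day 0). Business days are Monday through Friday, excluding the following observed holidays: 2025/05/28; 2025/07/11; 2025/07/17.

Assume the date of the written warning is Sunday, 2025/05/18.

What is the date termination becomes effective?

Adding 25 calendar days to 2025/05/18 gives 2025/06/12, which is the last day of the review period.
The last day of the improvement period: 45 calendar days after 2025/06/12 is 2025/07/27.
From Sunday, 2025/07/27, 7 business days (Jul 28, Jul 29, Jul 30, Jul 31, Aug 1, Aug 4, Aug 5, skipping weekends) brings us to Tuesday, 2025/08/05, which is the date termination becomes effective.

2025/08/05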